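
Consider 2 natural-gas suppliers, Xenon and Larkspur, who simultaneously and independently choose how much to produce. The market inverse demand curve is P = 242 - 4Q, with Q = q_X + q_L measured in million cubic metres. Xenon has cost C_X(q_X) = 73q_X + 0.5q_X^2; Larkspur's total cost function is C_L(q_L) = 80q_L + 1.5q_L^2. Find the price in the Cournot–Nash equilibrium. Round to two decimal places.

145.95

Xenon's profit: π_X = (242 - 4Q)q_X - (73q_X + (1/2)q_X²). Setting ∂π_X/∂q_X = 0: 169 - 9q_X - 4(q_L) = 0.
Larkspur's profit: π_L = (242 - 4Q)q_L - (80q_L + (3/2)q_L²). Setting ∂π_L/∂q_L = 0: 162 - 11q_L - 4(q_X) = 0.
Rearranging gives the reaction functions q_X = (169 - 4q_L)/9 and q_L = (162 - 4q_X)/11.
Substituting one into the other gives q_X = 1211/83 and q_L = 782/83.
Total output Q = 1993/83, so price P = 242 - 4·(1993/83) = 145.9518.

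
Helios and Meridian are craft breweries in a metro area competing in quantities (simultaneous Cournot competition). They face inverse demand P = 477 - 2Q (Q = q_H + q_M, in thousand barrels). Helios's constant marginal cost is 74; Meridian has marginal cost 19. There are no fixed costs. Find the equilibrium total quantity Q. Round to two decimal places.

Helios's profit: π_H = (477 - 2Q)q_H - (74q_H). Setting ∂π_H/∂q_H = 0: 403 - 4q_H - 2(q_M) = 0.
Meridian's profit: π_M = (477 - 2Q)q_M - (19q_M). Setting ∂π_M/∂q_M = 0: 458 - 4q_M - 2(q_H) = 0.
Best responses: q_H = (403 - 2q_M)/4, q_M = (458 - 2q_H)/4.
Substituting one into the other gives q_H = 58 and q_M = 171/2.
Total output Q = 58 + 171/2 = 287/2.

143.50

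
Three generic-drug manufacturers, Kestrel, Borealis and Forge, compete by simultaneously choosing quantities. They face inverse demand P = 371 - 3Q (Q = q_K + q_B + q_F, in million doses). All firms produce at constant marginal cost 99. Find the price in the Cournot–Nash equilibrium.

A representative firm's profit is π_i = q_i(371 - 3Q) - 99q_i.
First-order condition (treating rivals' output as given): 272 - 6q_i - 3·Σ_{j≠i} q_j = 0.
With identical firms every q_j equals q_i, so Σ_{j≠i} q_j = 2q_i and 272 = 12q_i, giving q_i = 68/3.
Total output Q = 68, so price P = 371 - 3·68 = 167.

167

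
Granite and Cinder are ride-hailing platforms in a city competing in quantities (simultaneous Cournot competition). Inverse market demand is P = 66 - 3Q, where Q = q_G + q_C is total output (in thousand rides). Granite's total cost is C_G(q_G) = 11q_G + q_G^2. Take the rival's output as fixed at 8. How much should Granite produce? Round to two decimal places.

With the rival's output fixed at 8, Granite's profit is π_G = (66 - 3·8 - 3q_G)q_G - (11q_G + q_G²) = (42 - 3q_G)q_G - (11q_G + q_G²).
∂π_G/∂q_G = 31 - 8q_G = 0, so q_G = 31/8.

3.88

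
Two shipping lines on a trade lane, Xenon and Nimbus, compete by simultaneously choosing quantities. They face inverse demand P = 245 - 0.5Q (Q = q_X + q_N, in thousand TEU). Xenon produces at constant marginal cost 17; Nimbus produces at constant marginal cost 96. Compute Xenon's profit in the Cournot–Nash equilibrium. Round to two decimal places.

Xenon's profit: π_X = (245 - 0.5Q)q_X - (17q_X). Setting ∂π_X/∂q_X = 0: 228 - q_X - (1/2)(q_N) = 0.
Nimbus's first-order condition: 149 - q_N - (1/2)(q_X) = 0.
So q_X = (228 - (1/2)q_N) and q_N = (149 - (1/2)q_X).
Substituting one into the other gives q_X = 614/3 and q_N = 140/3.
Price P = 245 - (1/2)·(754/3) = 358/3.
Xenon's profit: (358/3 - 17)·(614/3) = 20944.2222.

20944.22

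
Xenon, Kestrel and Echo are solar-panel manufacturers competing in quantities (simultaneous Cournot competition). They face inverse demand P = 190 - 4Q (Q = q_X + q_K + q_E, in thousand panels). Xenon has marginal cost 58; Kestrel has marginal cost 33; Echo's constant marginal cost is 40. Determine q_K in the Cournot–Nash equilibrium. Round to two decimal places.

Xenon's profit: π_X = (190 - 4Q)q_X - (58q_X). Setting ∂π_X/∂q_X = 0: 132 - 8q_X - 4(q_K + q_E) = 0.
Kestrel's profit: π_K = (190 - 4Q)q_K - (33q_K). Setting ∂π_K/∂q_K = 0: 157 - 8q_K - 4(q_X + q_E) = 0.
Echo's first-order condition: 150 - 8q_E - 4(q_X + q_K) = 0.
Summing all 3 equations gives 439 − 16Q = 0, hence Q = 439/16.
Back-substituting: q_X = (132 − 439/4)/4 = 89/16, q_K = (157 − 439/4)/4 = 189/16, q_E = (150 − 439/4)/4 = 161/16.

11.81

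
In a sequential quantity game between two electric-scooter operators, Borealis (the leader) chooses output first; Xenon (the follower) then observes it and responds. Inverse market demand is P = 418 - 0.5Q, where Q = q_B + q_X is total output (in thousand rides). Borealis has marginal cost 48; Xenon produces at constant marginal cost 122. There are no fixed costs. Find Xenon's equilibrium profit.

The follower Xenon best-responds to any q_B: π_X = (418 - 0.5Q)q_X - 122q_X.
Follower FOC: 296 - (1/2)q_B - q_X = 0, so q_X(q_B) = (296 - (1/2)q_B).
Borealis substitutes q_X(q_B) into its own profit: π_B = q_B(418 - (1/2)q_B - (296 - (1/2)q_B)/2) - 48q_B = (270 - (1/4)q_B)q_B - 48q_B.
Maximising: ∂π_B/∂q_B = 222 - (1/2)q_B = 0, giving q_B = 444.
Then q_X = (296 - (1/2)·444) = 74.
Price P = 418 - (1/2)·518 = 159.
Xenon's profit: (159 - 122)·74 = 2738.

2738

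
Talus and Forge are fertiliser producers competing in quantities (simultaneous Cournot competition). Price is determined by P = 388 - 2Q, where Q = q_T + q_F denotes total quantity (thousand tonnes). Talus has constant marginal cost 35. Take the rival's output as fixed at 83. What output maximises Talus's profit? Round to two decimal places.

With the rival's output fixed at 83, Talus's profit is π_T = (388 - 2·83 - 2q_T)q_T - (35q_T) = (222 - 2q_T)q_T - (35q_T).
∂π_T/∂q_T = 187 - 4q_T = 0, so q_T = 187/4.

46.75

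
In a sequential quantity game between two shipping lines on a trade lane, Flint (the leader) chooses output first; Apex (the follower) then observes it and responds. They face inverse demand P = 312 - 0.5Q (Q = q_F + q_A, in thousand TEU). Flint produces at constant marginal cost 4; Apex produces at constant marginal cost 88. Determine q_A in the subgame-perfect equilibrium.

Solve by backward induction. Given q_F, the follower Apex maximises π_A = (312 - (1/2)q_F - (1/2)q_A)q_A - 88q_A.
Follower FOC: 224 - (1/2)q_F - q_A = 0, so q_A(q_F) = (224 - (1/2)q_F).
The leader anticipates this reaction. Substituting into P = 312 - 0.5Q gives P = 200 - (1/4)q_F, so π_F = (200 - (1/4)q_F)q_F - 4q_F.
The leader's first-order condition 196 - (1/2)q_F = 0 yields q_F = 392.
Then q_A = (224 - (1/2)·392) = 28.

28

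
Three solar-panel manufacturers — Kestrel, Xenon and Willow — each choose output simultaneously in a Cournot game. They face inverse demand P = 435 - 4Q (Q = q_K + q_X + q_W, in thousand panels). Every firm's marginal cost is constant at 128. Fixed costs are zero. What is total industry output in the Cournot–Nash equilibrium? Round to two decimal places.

A representative firm's profit is π_i = q_i(435 - 4Q) - 128q_i.
Setting ∂π_i/∂q_i = 0 with rivals' quantities fixed: 307 - 8q_i - 4·Σ_{j≠i} q_j = 0.
With identical firms every q_j equals q_i, so Σ_{j≠i} q_j = 2q_i and 307 = 16q_i, giving q_i = 307/16.
Total output Q = 307/16 + 307/16 + 307/16 = 921/16.

57.56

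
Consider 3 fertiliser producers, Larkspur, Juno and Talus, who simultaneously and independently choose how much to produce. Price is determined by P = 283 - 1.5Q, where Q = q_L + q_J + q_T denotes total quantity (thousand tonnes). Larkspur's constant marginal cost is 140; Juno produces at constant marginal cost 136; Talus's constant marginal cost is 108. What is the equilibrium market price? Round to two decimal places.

166.75

Larkspur's profit: π_L = (283 - 1.5Q)q_L - (140q_L). Setting ∂π_L/∂q_L = 0: 143 - 3q_L - (3/2)(q_J + q_T) = 0.
Juno's profit: π_J = (283 - 1.5Q)q_J - (136q_J). Setting ∂π_J/∂q_J = 0: 147 - 3q_J - (3/2)(q_L + q_T) = 0.
Talus's profit: π_T = (283 - 1.5Q)q_T - (108q_T). Setting ∂π_T/∂q_T = 0: 175 - 3q_T - (3/2)(q_L + q_J) = 0.
Adding the 3 first-order conditions: 465 − 6Q = 0, so Q = 155/2.
Back-substituting: q_L = (143 − 465/4)/(3/2) = 107/6, q_J = (147 − 465/4)/(3/2) = 41/2, q_T = (175 − 465/4)/(3/2) = 235/6.
Total output Q = 155/2, so price P = 283 - (3/2)·(155/2) = 667/4.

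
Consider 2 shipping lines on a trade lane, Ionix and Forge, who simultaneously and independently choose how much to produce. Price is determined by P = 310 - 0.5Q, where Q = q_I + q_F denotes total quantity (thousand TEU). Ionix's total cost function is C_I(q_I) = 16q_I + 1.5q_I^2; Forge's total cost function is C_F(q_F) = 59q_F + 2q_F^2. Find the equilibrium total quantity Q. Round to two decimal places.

Ionix's profit: π_I = (310 - 0.5Q)q_I - (16q_I + (3/2)q_I²). Setting ∂π_I/∂q_I = 0: 294 - 4q_I - (1/2)(q_F) = 0.
Forge's first-order condition: 251 - 5q_F - (1/2)(q_I) = 0.
Best responses: q_I = (294 - (1/2)q_F)/4, q_F = (251 - (1/2)q_I)/5.
Substituting one into the other gives q_I = 68.0759 and q_F = 43.3924.
Total output Q = 68.0759 + 43.3924 = 111.4684.

111.47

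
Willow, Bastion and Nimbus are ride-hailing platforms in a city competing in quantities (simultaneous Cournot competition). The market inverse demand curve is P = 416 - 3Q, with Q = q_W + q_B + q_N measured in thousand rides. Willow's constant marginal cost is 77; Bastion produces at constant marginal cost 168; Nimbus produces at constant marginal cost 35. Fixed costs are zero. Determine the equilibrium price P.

Willow's profit: π_W = (416 - 3Q)q_W - (77q_W). Setting ∂π_W/∂q_W = 0: 339 - 6q_W - 3(q_B + q_N) = 0.
Bastion's profit: π_B = (416 - 3Q)q_B - (168q_B). Setting ∂π_B/∂q_B = 0: 248 - 6q_B - 3(q_W + q_N) = 0.
Nimbus's first-order condition: 381 - 6q_N - 3(q_W + q_B) = 0.
Summing all 3 equations gives 968 − 12Q = 0, hence Q = 242/3.
Back-substituting: q_W = (339 − 242)/3 = 97/3, q_B = (248 − 242)/3 = 2, q_N = (381 − 242)/3 = 139/3.
Total output Q = 242/3, so price P = 416 - 3·(242/3) = 174.

174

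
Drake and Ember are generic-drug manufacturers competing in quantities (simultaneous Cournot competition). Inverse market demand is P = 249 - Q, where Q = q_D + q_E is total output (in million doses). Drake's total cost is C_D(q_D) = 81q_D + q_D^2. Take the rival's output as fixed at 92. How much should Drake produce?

With the rival's output fixed at 92, Drake's profit is π_D = (249 - 92 - q_D)q_D - (81q_D + q_D²) = (157 - q_D)q_D - (81q_D + q_D²).
∂π_D/∂q_D = 76 - 4q_D = 0, so q_D = 19.

19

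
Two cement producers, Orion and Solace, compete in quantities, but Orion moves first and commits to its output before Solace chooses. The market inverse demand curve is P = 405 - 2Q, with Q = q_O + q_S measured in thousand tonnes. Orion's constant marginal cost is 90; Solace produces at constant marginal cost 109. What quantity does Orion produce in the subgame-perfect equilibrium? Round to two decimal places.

Solve by backward induction. Given q_O, the follower Solace maximises π_S = (405 - 2q_O - 2q_S)q_S - 109q_S.
∂π_S/∂q_S = 296 - 2q_O - 4q_S = 0 gives the reaction function q_S = (296 - 2q_O)/4.
The leader anticipates this reaction. Substituting into P = 405 - 2Q gives P = 257 - q_O, so π_O = (257 - q_O)q_O - 90q_O.
Leader FOC: 167 - 2q_O = 0, so q_O = 167/2.
Then q_S = (296 - 2·(167/2))/4 = 129/4.

83.50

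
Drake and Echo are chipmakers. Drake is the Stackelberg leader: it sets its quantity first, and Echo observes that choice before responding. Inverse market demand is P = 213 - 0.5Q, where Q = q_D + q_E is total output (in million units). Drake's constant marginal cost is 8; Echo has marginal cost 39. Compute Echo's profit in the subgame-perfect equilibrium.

The follower Echo best-responds to any q_D: π_E = (213 - 0.5Q)q_E - 39q_E.
∂π_E/∂q_E = 174 - (1/2)q_D - q_E = 0 gives the reaction function q_E = (174 - (1/2)q_D).
The leader anticipates this reaction. Substituting into P = 213 - 0.5Q gives P = 126 - (1/4)q_D, so π_D = (126 - (1/4)q_D)q_D - 8q_D.
Leader FOC: 118 - (1/2)q_D = 0, so q_D = 236.
Then q_E = (174 - (1/2)·236) = 56.
Price P = 213 - (1/2)·292 = 67.
Echo's profit: (67 - 39)·56 = 1568.

1568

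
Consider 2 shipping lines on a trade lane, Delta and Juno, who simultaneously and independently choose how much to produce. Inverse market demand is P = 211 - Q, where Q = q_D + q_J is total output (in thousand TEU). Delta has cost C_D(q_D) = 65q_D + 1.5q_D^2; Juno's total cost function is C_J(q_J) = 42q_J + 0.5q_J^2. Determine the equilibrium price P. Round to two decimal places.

Delta's profit: π_D = (211 - Q)q_D - (65q_D + (3/2)q_D²). Setting ∂π_D/∂q_D = 0: 146 - 5q_D - (q_J) = 0.
Juno's first-order condition: 169 - 3q_J - (q_D) = 0.
Best responses: q_D = (146 - q_J)/5, q_J = (169 - q_D)/3.
Substituting one into the other gives q_D = 269/14 and q_J = 699/14.
Total output Q = 484/7, so price P = 211 - 484/7 = 993/7.

141.86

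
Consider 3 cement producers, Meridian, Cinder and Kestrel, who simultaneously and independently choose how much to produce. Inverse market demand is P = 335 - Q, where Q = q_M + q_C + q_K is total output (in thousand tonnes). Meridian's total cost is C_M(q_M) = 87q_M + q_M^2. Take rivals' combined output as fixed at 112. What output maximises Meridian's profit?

34

With rivals' combined output fixed at 112, Meridian's profit is π_M = (335 - 112 - q_M)q_M - (87q_M + q_M²) = (223 - q_M)q_M - (87q_M + q_M²).
∂π_M/∂q_M = 136 - 4q_M = 0, so q_M = 34.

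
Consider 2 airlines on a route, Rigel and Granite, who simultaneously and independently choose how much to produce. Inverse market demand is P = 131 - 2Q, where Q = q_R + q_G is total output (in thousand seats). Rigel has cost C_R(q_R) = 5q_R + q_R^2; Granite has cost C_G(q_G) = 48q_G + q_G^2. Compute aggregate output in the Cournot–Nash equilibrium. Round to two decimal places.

26.13

Rigel's profit: π_R = (131 - 2Q)q_R - (5q_R + q_R²). Setting ∂π_R/∂q_R = 0: 126 - 6q_R - 2(q_G) = 0.
Granite's profit: π_G = (131 - 2Q)q_G - (48q_G + q_G²). Setting ∂π_G/∂q_G = 0: 83 - 6q_G - 2(q_R) = 0.
Best responses: q_R = (126 - 2q_G)/6, q_G = (83 - 2q_R)/6.
Solving the pair: q_R = 295/16, q_G = 123/16.
Total output Q = 295/16 + 123/16 = 209/8.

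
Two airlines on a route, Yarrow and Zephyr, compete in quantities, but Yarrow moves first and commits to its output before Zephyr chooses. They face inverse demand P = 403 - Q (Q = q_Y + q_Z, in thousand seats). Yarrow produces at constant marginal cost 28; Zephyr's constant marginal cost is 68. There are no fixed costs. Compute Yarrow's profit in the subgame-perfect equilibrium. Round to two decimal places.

21528.13

Solve by backward induction. Given q_Y, the follower Zephyr maximises π_Z = (403 - q_Y - q_Z)q_Z - 68q_Z.
Follower FOC: 335 - q_Y - 2q_Z = 0, so q_Z(q_Y) = (335 - q_Y)/2.
Yarrow substitutes q_Z(q_Y) into its own profit: π_Y = q_Y(403 - q_Y - (335 - q_Y)/2) - 28q_Y = (471/2 - (1/2)q_Y)q_Y - 28q_Y.
Leader FOC: 415/2 - q_Y = 0, so q_Y = 415/2.
Then q_Z = (335 - 415/2)/2 = 255/4.
Price P = 403 - 1085/4 = 527/4.
Yarrow's profit: (527/4 - 28)·(415/2) = 21528.1250.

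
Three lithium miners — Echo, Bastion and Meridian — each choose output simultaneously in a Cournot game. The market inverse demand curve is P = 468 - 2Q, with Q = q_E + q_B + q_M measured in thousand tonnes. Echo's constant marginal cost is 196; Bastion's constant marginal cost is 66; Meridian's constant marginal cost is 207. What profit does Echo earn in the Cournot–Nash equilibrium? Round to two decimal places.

Echo's profit: π_E = (468 - 2Q)q_E - (196q_E). Setting ∂π_E/∂q_E = 0: 272 - 4q_E - 2(q_B + q_M) = 0.
Bastion's first-order condition: 402 - 4q_B - 2(q_E + q_M) = 0.
Meridian's first-order condition: 261 - 4q_M - 2(q_E + q_B) = 0.
Adding the 3 conditions: 935 − 4Q − 4Q = 0, i.e. Q = 935/8.
Back-substituting: q_E = (272 − 935/4)/2 = 153/8, q_B = (402 − 935/4)/2 = 673/8, q_M = (261 − 935/4)/2 = 109/8.
Price P = 468 - 2·(935/8) = 937/4.
Echo's profit: (937/4 - 196)·(153/8) = 731.5313.

731.53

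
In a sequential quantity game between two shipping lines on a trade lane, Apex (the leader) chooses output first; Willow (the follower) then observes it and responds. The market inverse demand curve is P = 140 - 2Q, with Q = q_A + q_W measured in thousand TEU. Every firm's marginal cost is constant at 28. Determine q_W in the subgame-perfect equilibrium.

14

The follower Willow best-responds to any q_A: π_W = (140 - 2Q)q_W - 28q_W.
∂π_W/∂q_W = 112 - 2q_A - 4q_W = 0 gives the reaction function q_W = (112 - 2q_A)/4.
The leader anticipates this reaction. Substituting into P = 140 - 2Q gives P = 84 - q_A, so π_A = (84 - q_A)q_A - 28q_A.
Leader FOC: 56 - 2q_A = 0, so q_A = 28.
Then q_W = (112 - 2·28)/4 = 14.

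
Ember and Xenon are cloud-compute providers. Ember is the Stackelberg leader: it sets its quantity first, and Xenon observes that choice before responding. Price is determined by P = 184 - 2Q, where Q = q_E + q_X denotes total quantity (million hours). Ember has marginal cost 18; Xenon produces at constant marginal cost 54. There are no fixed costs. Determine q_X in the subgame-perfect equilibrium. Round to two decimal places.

Solve by backward induction. Given q_E, the follower Xenon maximises π_X = (184 - 2q_E - 2q_X)q_X - 54q_X.
Setting the follower's marginal profit to zero, 130 - 2q_E - 4q_X = 0, i.e. q_X = (130 - 2q_E)/4.
The leader anticipates this reaction. Substituting into P = 184 - 2Q gives P = 119 - q_E, so π_E = (119 - q_E)q_E - 18q_E.
Leader FOC: 101 - 2q_E = 0, so q_E = 101/2.
Then q_X = (130 - 2·(101/2))/4 = 29/4.

7.25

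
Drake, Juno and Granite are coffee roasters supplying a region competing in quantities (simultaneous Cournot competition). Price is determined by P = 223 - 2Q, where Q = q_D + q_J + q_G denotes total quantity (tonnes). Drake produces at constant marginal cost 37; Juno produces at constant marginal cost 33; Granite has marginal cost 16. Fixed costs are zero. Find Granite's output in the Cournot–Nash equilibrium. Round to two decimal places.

30.63

Drake's profit: π_D = (223 - 2Q)q_D - (37q_D). Setting ∂π_D/∂q_D = 0: 186 - 4q_D - 2(q_J + q_G) = 0.
Juno's first-order condition: 190 - 4q_J - 2(q_D + q_G) = 0.
Granite's first-order condition: 207 - 4q_G - 2(q_D + q_J) = 0.
Adding the 3 first-order conditions: 583 − 8Q = 0, so Q = 583/8.
Back-substituting: q_D = (186 − 583/4)/2 = 161/8, q_J = (190 − 583/4)/2 = 177/8, q_G = (207 − 583/4)/2 = 245/8.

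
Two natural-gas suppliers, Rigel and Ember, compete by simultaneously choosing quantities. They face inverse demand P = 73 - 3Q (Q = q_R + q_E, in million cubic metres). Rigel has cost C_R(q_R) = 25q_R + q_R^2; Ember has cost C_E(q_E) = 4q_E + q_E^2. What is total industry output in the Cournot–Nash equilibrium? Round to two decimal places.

Rigel's profit: π_R = (73 - 3Q)q_R - (25q_R + q_R²). Setting ∂π_R/∂q_R = 0: 48 - 8q_R - 3(q_E) = 0.
Ember's first-order condition: 69 - 8q_E - 3(q_R) = 0.
So q_R = (48 - 3q_E)/8 and q_E = (69 - 3q_R)/8.
Substituting one into the other gives q_R = 177/55 and q_E = 408/55.
Total output Q = 177/55 + 408/55 = 117/11.

10.64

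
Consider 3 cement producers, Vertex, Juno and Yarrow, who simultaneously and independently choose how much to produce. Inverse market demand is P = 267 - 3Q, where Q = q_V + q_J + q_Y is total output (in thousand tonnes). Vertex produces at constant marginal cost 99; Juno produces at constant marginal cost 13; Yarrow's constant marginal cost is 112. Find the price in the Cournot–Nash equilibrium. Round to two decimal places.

Vertex's profit: π_V = (267 - 3Q)q_V - (99q_V). Setting ∂π_V/∂q_V = 0: 168 - 6q_V - 3(q_J + q_Y) = 0.
Juno's first-order condition: 254 - 6q_J - 3(q_V + q_Y) = 0.
Yarrow's profit: π_Y = (267 - 3Q)q_Y - (112q_Y). Setting ∂π_Y/∂q_Y = 0: 155 - 6q_Y - 3(q_V + q_J) = 0.
Summing all 3 equations gives 577 − 12Q = 0, hence Q = 577/12.
Back-substituting: q_V = (168 − 577/4)/3 = 95/12, q_J = (254 − 577/4)/3 = 439/12, q_Y = (155 − 577/4)/3 = 43/12.
Total output Q = 577/12, so price P = 267 - 3·(577/12) = 491/4.

122.75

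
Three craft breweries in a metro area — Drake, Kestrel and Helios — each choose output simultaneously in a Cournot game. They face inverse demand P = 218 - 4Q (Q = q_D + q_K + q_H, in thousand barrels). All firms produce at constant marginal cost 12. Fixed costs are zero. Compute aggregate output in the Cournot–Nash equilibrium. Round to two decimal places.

A representative firm's profit is π_i = q_i(218 - 4Q) - 12q_i.
Setting ∂π_i/∂q_i = 0 with rivals' quantities fixed: 206 - 8q_i - 4·Σ_{j≠i} q_j = 0.
With identical firms every q_j equals q_i, so Σ_{j≠i} q_j = 2q_i and 206 = 16q_i, giving q_i = 103/8.
Total output Q = 103/8 + 103/8 + 103/8 = 309/8.

38.63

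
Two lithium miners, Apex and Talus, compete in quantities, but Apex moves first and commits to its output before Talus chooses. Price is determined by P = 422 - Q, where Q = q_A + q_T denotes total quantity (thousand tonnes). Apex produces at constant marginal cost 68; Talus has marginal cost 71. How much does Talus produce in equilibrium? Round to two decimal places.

Solve by backward induction. Given q_A, the follower Talus maximises π_T = (422 - q_A - q_T)q_T - 71q_T.
Setting the follower's marginal profit to zero, 351 - q_A - 2q_T = 0, i.e. q_T = (351 - q_A)/2.
The leader anticipates this reaction. Substituting into P = 422 - Q gives P = 493/2 - (1/2)q_A, so π_A = (493/2 - (1/2)q_A)q_A - 68q_A.
The leader's first-order condition 357/2 - q_A = 0 yields q_A = 357/2.
Then q_T = (351 - 357/2)/2 = 345/4.

86.25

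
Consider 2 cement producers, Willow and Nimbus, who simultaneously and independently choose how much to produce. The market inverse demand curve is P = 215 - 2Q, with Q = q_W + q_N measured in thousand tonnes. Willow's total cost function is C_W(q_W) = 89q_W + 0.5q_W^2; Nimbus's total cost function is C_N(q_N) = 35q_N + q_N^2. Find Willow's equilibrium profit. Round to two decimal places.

Willow's profit: π_W = (215 - 2Q)q_W - (89q_W + (1/2)q_W²). Setting ∂π_W/∂q_W = 0: 126 - 5q_W - 2(q_N) = 0.
Nimbus's first-order condition: 180 - 6q_N - 2(q_W) = 0.
Best responses: q_W = (126 - 2q_N)/5, q_N = (180 - 2q_W)/6.
Solving the pair: q_W = 198/13, q_N = 324/13.
Price P = 215 - 2·(522/13) = 1751/13.
Willow's profit: (1751/13)·(198/13) - 89·(198/13) - (1/2)(198/13)² = 579.9408.

579.94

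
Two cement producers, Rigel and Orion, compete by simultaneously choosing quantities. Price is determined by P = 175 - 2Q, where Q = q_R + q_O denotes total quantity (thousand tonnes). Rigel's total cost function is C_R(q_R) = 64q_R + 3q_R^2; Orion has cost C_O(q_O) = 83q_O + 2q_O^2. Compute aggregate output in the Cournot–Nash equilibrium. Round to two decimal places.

18.45

Rigel's profit: π_R = (175 - 2Q)q_R - (64q_R + 3q_R²). Setting ∂π_R/∂q_R = 0: 111 - 10q_R - 2(q_O) = 0.
Orion's profit: π_O = (175 - 2Q)q_O - (83q_O + 2q_O²). Setting ∂π_O/∂q_O = 0: 92 - 8q_O - 2(q_R) = 0.
Rearranging gives the reaction functions q_R = (111 - 2q_O)/10 and q_O = (92 - 2q_R)/8.
Substituting one into the other gives q_R = 176/19 and q_O = 349/38.
Total output Q = 176/19 + 349/38 = 701/38.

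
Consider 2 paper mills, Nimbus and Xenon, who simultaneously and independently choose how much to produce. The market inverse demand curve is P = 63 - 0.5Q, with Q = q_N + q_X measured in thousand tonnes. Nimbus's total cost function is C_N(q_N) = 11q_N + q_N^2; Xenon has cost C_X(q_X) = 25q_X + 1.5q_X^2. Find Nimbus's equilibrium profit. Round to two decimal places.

388.10

Nimbus's profit: π_N = (63 - 0.5Q)q_N - (11q_N + q_N²). Setting ∂π_N/∂q_N = 0: 52 - 3q_N - (1/2)(q_X) = 0.
Xenon's profit: π_X = (63 - 0.5Q)q_X - (25q_X + (3/2)q_X²). Setting ∂π_X/∂q_X = 0: 38 - 4q_X - (1/2)(q_N) = 0.
Rearranging gives the reaction functions q_N = (52 - (1/2)q_X)/3 and q_X = (38 - (1/2)q_N)/4.
Solving the pair: q_N = 756/47, q_X = 352/47.
Price P = 63 - (1/2)·(1108/47) = 51.2128.
Nimbus's profit: 51.2128·(756/47) - 11·(756/47) - (756/47)² = 388.0960.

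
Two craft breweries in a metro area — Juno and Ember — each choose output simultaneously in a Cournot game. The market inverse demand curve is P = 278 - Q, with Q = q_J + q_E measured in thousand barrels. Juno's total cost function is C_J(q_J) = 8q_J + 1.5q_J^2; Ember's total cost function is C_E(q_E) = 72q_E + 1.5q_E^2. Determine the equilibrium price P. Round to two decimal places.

Juno's profit: π_J = (278 - Q)q_J - (8q_J + (3/2)q_J²). Setting ∂π_J/∂q_J = 0: 270 - 5q_J - (q_E) = 0.
Ember's profit: π_E = (278 - Q)q_E - (72q_E + (3/2)q_E²). Setting ∂π_E/∂q_E = 0: 206 - 5q_E - (q_J) = 0.
So q_J = (270 - q_E)/5 and q_E = (206 - q_J)/5.
Substituting one into the other gives q_J = 143/3 and q_E = 95/3.
Total output Q = 238/3, so price P = 278 - 238/3 = 596/3.

198.67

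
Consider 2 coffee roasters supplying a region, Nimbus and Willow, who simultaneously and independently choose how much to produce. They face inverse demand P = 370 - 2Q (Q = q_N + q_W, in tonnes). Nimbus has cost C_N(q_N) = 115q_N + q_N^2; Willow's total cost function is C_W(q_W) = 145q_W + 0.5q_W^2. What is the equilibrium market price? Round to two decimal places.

Nimbus's profit: π_N = (370 - 2Q)q_N - (115q_N + q_N²). Setting ∂π_N/∂q_N = 0: 255 - 6q_N - 2(q_W) = 0.
Willow's first-order condition: 225 - 5q_W - 2(q_N) = 0.
So q_N = (255 - 2q_W)/6 and q_W = (225 - 2q_N)/5.
Substituting one into the other gives q_N = 825/26 and q_W = 420/13.
Total output Q = 1665/26, so price P = 370 - 2·(1665/26) = 241.9231.

241.92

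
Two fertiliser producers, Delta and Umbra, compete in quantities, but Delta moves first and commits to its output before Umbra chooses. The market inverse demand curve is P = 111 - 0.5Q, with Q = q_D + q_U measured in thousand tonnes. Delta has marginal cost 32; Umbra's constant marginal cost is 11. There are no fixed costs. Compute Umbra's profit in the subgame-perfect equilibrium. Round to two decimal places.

2520.50

Solve by backward induction. Given q_D, the follower Umbra maximises π_U = (111 - (1/2)q_D - (1/2)q_U)q_U - 11q_U.
Follower FOC: 100 - (1/2)q_D - q_U = 0, so q_U(q_D) = (100 - (1/2)q_D).
The leader anticipates this reaction. Substituting into P = 111 - 0.5Q gives P = 61 - (1/4)q_D, so π_D = (61 - (1/4)q_D)q_D - 32q_D.
Maximising: ∂π_D/∂q_D = 29 - (1/2)q_D = 0, giving q_D = 58.
Then q_U = (100 - (1/2)·58) = 71.
Price P = 111 - (1/2)·129 = 93/2.
Umbra's profit: (93/2 - 11)·71 = 2520.5000.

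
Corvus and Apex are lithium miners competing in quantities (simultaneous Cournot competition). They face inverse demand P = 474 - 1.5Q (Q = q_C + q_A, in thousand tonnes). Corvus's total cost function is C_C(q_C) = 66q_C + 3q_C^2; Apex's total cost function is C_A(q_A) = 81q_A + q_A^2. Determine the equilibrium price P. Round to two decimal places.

Corvus's profit: π_C = (474 - 1.5Q)q_C - (66q_C + 3q_C²). Setting ∂π_C/∂q_C = 0: 408 - 9q_C - (3/2)(q_A) = 0.
Apex's profit: π_A = (474 - 1.5Q)q_A - (81q_A + q_A²). Setting ∂π_A/∂q_A = 0: 393 - 5q_A - (3/2)(q_C) = 0.
Rearranging gives the reaction functions q_C = (408 - (3/2)q_A)/9 and q_A = (393 - (3/2)q_C)/5.
Substituting one into the other gives q_C = 1934/57 and q_A = 1300/19.
Total output Q = 102.3509, so price P = 474 - (3/2)·102.3509 = 320.4737.

320.47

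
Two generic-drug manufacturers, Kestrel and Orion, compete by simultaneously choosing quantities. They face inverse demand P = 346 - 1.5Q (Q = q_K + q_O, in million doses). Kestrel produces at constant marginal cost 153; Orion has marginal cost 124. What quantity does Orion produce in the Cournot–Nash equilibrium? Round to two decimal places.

Kestrel's profit: π_K = (346 - 1.5Q)q_K - (153q_K). Setting ∂π_K/∂q_K = 0: 193 - 3q_K - (3/2)(q_O) = 0.
Orion's profit: π_O = (346 - 1.5Q)q_O - (124q_O). Setting ∂π_O/∂q_O = 0: 222 - 3q_O - (3/2)(q_K) = 0.
Best responses: q_K = (193 - (3/2)q_O)/3, q_O = (222 - (3/2)q_K)/3.
Substituting one into the other gives q_K = 328/9 and q_O = 502/9.

55.78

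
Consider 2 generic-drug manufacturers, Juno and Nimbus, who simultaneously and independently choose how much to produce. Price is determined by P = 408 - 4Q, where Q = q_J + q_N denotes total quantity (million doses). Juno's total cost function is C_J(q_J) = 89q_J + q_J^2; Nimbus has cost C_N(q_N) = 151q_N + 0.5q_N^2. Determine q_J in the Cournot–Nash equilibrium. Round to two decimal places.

Juno's profit: π_J = (408 - 4Q)q_J - (89q_J + q_J²). Setting ∂π_J/∂q_J = 0: 319 - 10q_J - 4(q_N) = 0.
Nimbus's first-order condition: 257 - 9q_N - 4(q_J) = 0.
Rearranging gives the reaction functions q_J = (319 - 4q_N)/10 and q_N = (257 - 4q_J)/9.
Substituting one into the other gives q_J = 1843/74 and q_N = 647/37.

24.91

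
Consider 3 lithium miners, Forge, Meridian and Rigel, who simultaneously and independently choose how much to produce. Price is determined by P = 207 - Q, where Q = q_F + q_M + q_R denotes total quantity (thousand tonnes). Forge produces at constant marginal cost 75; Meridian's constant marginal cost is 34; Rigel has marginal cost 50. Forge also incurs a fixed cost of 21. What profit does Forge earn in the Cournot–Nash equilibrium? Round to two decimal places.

Forge's profit: π_F = (207 - Q)q_F - (75q_F). Setting ∂π_F/∂q_F = 0: 132 - 2q_F - (q_M + q_R) = 0.
Meridian's profit: π_M = (207 - Q)q_M - (34q_M). Setting ∂π_M/∂q_M = 0: 173 - 2q_M - (q_F + q_R) = 0.
Rigel's profit: π_R = (207 - Q)q_R - (50q_R). Setting ∂π_R/∂q_R = 0: 157 - 2q_R - (q_F + q_M) = 0.
Adding the 3 conditions: 462 − 2Q − 2Q = 0, i.e. Q = 231/2.
Back-substituting: q_F = (132 − 231/2) = 33/2, q_M = (173 − 231/2) = 115/2, q_R = (157 − 231/2) = 83/2.
Price P = 207 - 231/2 = 183/2.
Forge's profit: (183/2 - 75)·(33/2) - 21 = 1005/4.

251.25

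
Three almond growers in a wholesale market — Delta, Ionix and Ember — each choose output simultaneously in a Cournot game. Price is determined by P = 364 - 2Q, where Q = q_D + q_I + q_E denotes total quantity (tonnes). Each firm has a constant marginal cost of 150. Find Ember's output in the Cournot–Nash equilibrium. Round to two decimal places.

26.75

Each firm earns π_i = (364 - 2Q)q_i - 150q_i.
First-order condition (treating rivals' output as given): 214 - 4q_i - 2·Σ_{j≠i} q_j = 0.
With identical firms every q_j equals q_i, so Σ_{j≠i} q_j = 2q_i and 214 = 8q_i, giving q_i = 107/4.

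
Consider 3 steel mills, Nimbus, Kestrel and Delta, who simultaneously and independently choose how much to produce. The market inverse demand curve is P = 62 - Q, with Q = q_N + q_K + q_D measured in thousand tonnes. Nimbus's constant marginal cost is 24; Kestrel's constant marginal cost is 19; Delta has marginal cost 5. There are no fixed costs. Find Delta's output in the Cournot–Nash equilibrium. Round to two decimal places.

22.50

Nimbus's profit: π_N = (62 - Q)q_N - (24q_N). Setting ∂π_N/∂q_N = 0: 38 - 2q_N - (q_K + q_D) = 0.
Kestrel's first-order condition: 43 - 2q_K - (q_N + q_D) = 0.
Delta's first-order condition: 57 - 2q_D - (q_N + q_K) = 0.
Adding the 3 first-order conditions: 138 − 4Q = 0, so Q = 69/2.
Back-substituting: q_N = (38 − 69/2) = 7/2, q_K = (43 − 69/2) = 17/2, q_D = (57 − 69/2) = 45/2.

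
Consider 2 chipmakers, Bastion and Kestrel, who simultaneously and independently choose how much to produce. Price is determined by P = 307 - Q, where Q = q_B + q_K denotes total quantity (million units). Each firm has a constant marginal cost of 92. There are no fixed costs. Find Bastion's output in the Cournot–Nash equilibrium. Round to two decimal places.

A representative firm's profit is π_i = q_i(307 - Q) - 92q_i.
Setting ∂π_i/∂q_i = 0 with rivals' quantities fixed: 215 - 2q_i - q_j = 0.
By symmetry each firm produces the same amount; substituting q_j = q_i yields q_i = 215/3.

71.67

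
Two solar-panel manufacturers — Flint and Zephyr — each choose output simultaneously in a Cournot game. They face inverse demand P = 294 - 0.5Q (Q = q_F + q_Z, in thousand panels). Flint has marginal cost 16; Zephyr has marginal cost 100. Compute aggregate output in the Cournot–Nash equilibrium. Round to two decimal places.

Flint's profit: π_F = (294 - 0.5Q)q_F - (16q_F). Setting ∂π_F/∂q_F = 0: 278 - q_F - (1/2)(q_Z) = 0.
Zephyr's first-order condition: 194 - q_Z - (1/2)(q_F) = 0.
Best responses: q_F = (278 - (1/2)q_Z), q_Z = (194 - (1/2)q_F).
Substituting one into the other gives q_F = 724/3 and q_Z = 220/3.
Total output Q = 724/3 + 220/3 = 944/3.

314.67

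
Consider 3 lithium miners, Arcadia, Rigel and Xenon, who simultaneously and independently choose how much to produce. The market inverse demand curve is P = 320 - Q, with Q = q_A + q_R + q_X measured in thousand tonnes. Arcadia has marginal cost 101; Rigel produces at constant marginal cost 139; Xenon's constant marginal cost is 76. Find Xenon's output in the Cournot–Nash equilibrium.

83

Arcadia's profit: π_A = (320 - Q)q_A - (101q_A). Setting ∂π_A/∂q_A = 0: 219 - 2q_A - (q_R + q_X) = 0.
Rigel's profit: π_R = (320 - Q)q_R - (139q_R). Setting ∂π_R/∂q_R = 0: 181 - 2q_R - (q_A + q_X) = 0.
Xenon's first-order condition: 244 - 2q_X - (q_A + q_R) = 0.
Summing all 3 equations gives 644 − 4Q = 0, hence Q = 161.
Back-substituting: q_A = (219 − 161) = 58, q_R = (181 − 161) = 20, q_X = (244 − 161) = 83.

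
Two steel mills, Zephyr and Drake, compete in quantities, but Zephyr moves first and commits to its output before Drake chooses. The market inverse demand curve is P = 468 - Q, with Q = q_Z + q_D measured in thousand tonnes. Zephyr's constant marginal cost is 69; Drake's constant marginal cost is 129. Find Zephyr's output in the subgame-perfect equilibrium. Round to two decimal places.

The follower Drake best-responds to any q_Z: π_D = (468 - Q)q_D - 129q_D.
∂π_D/∂q_D = 339 - q_Z - 2q_D = 0 gives the reaction function q_D = (339 - q_Z)/2.
Zephyr substitutes q_D(q_Z) into its own profit: π_Z = q_Z(468 - q_Z - (339 - q_Z)/2) - 69q_Z = (597/2 - (1/2)q_Z)q_Z - 69q_Z.
The leader's first-order condition 459/2 - q_Z = 0 yields q_Z = 459/2.
Then q_D = (339 - 459/2)/2 = 219/4.

229.50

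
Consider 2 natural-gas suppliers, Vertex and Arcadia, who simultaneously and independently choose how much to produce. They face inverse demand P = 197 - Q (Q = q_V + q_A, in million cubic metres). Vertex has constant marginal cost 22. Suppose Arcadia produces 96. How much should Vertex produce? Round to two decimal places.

With the rival's output fixed at 96, Vertex's profit is π_V = (197 - 96 - q_V)q_V - (22q_V) = (101 - q_V)q_V - (22q_V).
∂π_V/∂q_V = 79 - 2q_V = 0, so q_V = 79/2.

39.50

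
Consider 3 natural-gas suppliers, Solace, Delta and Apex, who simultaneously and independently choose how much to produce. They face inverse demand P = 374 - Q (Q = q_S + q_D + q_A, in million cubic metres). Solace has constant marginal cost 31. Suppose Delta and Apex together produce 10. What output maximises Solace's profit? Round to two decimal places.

166.50

With rivals' combined output fixed at 10, Solace's profit is π_S = (374 - 10 - q_S)q_S - (31q_S) = (364 - q_S)q_S - (31q_S).
∂π_S/∂q_S = 333 - 2q_S = 0, so q_S = 333/2.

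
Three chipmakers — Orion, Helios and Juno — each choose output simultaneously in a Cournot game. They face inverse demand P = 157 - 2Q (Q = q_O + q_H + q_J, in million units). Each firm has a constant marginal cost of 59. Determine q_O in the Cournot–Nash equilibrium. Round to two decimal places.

A representative firm's profit is π_i = q_i(157 - 2Q) - 59q_i.
Setting ∂π_i/∂q_i = 0 with rivals' quantities fixed: 98 - 4q_i - 2·Σ_{j≠i} q_j = 0.
With identical firms every q_j equals q_i, so Σ_{j≠i} q_j = 2q_i and 98 = 8q_i, giving q_i = 49/4.

12.25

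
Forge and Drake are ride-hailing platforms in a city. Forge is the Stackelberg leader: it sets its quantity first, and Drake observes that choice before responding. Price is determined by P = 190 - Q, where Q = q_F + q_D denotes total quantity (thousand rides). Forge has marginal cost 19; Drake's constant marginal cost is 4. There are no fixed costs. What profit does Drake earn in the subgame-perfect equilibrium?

2916

The follower Drake best-responds to any q_F: π_D = (190 - Q)q_D - 4q_D.
Follower FOC: 186 - q_F - 2q_D = 0, so q_D(q_F) = (186 - q_F)/2.
The leader anticipates this reaction. Substituting into P = 190 - Q gives P = 97 - (1/2)q_F, so π_F = (97 - (1/2)q_F)q_F - 19q_F.
Maximising: ∂π_F/∂q_F = 78 - q_F = 0, giving q_F = 78.
Then q_D = (186 - 78)/2 = 54.
Price P = 190 - 132 = 58.
Drake's profit: (58 - 4)·54 = 2916.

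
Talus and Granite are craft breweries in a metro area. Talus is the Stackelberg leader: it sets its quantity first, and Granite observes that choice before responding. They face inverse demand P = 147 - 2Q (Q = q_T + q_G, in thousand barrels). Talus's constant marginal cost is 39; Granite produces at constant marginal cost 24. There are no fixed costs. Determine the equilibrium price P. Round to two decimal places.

62.25

The follower Granite best-responds to any q_T: π_G = (147 - 2Q)q_G - 24q_G.
Follower FOC: 123 - 2q_T - 4q_G = 0, so q_G(q_T) = (123 - 2q_T)/4.
The leader anticipates this reaction. Substituting into P = 147 - 2Q gives P = 171/2 - q_T, so π_T = (171/2 - q_T)q_T - 39q_T.
Leader FOC: 93/2 - 2q_T = 0, so q_T = 93/4.
Then q_G = (123 - 2·(93/4))/4 = 153/8.
Total output Q = 339/8, so price P = 147 - 2·(339/8) = 249/4.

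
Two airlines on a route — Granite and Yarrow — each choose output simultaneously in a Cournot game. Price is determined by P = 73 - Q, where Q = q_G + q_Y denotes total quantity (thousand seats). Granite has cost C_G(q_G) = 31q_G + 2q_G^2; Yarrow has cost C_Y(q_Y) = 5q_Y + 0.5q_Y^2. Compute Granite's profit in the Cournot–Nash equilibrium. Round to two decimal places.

34.92

Granite's profit: π_G = (73 - Q)q_G - (31q_G + 2q_G²). Setting ∂π_G/∂q_G = 0: 42 - 6q_G - (q_Y) = 0.
Yarrow's profit: π_Y = (73 - Q)q_Y - (5q_Y + (1/2)q_Y²). Setting ∂π_Y/∂q_Y = 0: 68 - 3q_Y - (q_G) = 0.
Best responses: q_G = (42 - q_Y)/6, q_Y = (68 - q_G)/3.
Solving the pair: q_G = 58/17, q_Y = 366/17.
Price P = 73 - 424/17 = 817/17.
Granite's profit: (817/17)·(58/17) - 31·(58/17) - 2(58/17)² = 34.9204.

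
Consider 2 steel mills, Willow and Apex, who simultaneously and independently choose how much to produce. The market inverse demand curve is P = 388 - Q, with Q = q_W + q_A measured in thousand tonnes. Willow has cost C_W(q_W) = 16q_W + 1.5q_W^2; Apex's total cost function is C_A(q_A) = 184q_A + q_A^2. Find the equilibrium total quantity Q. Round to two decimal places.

101.68

Willow's profit: π_W = (388 - Q)q_W - (16q_W + (3/2)q_W²). Setting ∂π_W/∂q_W = 0: 372 - 5q_W - (q_A) = 0.
Apex's profit: π_A = (388 - Q)q_A - (184q_A + q_A²). Setting ∂π_A/∂q_A = 0: 204 - 4q_A - (q_W) = 0.
So q_W = (372 - q_A)/5 and q_A = (204 - q_W)/4.
Substituting one into the other gives q_W = 1284/19 and q_A = 648/19.
Total output Q = 1284/19 + 648/19 = 1932/19.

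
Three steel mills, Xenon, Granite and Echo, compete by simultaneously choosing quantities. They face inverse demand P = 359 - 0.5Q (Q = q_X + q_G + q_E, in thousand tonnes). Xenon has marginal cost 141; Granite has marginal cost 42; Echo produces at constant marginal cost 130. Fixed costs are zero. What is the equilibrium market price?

Xenon's profit: π_X = (359 - 0.5Q)q_X - (141q_X). Setting ∂π_X/∂q_X = 0: 218 - q_X - (1/2)(q_G + q_E) = 0.
Granite's first-order condition: 317 - q_G - (1/2)(q_X + q_E) = 0.
Echo's first-order condition: 229 - q_E - (1/2)(q_X + q_G) = 0.
Summing all 3 equations gives 764 − 2Q = 0, hence Q = 382.
Back-substituting: q_X = (218 − 191)/(1/2) = 54, q_G = (317 − 191)/(1/2) = 252, q_E = (229 − 191)/(1/2) = 76.
Total output Q = 382, so price P = 359 - (1/2)·382 = 168.

168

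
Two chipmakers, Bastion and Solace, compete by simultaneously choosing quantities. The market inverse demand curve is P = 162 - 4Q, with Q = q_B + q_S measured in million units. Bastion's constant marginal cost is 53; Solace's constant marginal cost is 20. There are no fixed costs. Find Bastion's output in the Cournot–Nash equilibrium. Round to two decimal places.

Bastion's profit: π_B = (162 - 4Q)q_B - (53q_B). Setting ∂π_B/∂q_B = 0: 109 - 8q_B - 4(q_S) = 0.
Solace's first-order condition: 142 - 8q_S - 4(q_B) = 0.
Rearranging gives the reaction functions q_B = (109 - 4q_S)/8 and q_S = (142 - 4q_B)/8.
Substituting one into the other gives q_B = 19/3 and q_S = 175/12.

6.33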